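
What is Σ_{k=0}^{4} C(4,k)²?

By Vandermonde's identity, Σ C(4,k)² = C(8,4) = 70.

70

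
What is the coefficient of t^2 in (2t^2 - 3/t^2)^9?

General term: C(9,j)·(2t^2)^j·(-3/t^2)^(9-j), with t-exponent 2j − 2(9−j) = 4j − 18.
Set 4j − 18 = 2: j = 5.
C(9,5) = 126; 2^5 = 32; (-3)^4 = 81.
Coefficient = 126 · 32 · 81 = 326592.

326592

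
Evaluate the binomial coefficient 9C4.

126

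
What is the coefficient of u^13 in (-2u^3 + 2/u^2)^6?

-384

General term: C(6,j)·(-2u^3)^j·(2/u^2)^(6-j), with u-exponent 3j − 2(6−j) = 5j − 12.
Set 5j − 12 = 13: j = 5.
C(6,5) = 6; (-2)^5 = -32; 2^1 = 2.
Coefficient = 6 · (-32) · 2 = -384.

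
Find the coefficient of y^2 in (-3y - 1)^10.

405

The general term is C(10,j)·(-3y)^j·(-1)^(10-j); the y^2 term has j = 2.
C(10,2) = 45.
Coefficient = C(10,2) · (-3)^2 = 45 · 9 = 405.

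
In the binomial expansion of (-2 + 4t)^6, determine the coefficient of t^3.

-10240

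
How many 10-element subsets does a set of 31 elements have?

44352165

C(31,10) = (31·30·29·28·27·26·25·24·23·22) / 10! = 160945136352000 / 3628800 = 44352165.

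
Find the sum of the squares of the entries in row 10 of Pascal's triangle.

184756

Σ C(10,k)² is the coefficient of x^10 in (1+x)^10(1+x)^10 = (1+x)^20, i.e. C(20,10) = 184756.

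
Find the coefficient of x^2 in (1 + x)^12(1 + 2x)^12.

618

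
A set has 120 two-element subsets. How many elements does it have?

n(n−1)/2 = 120 ⇒ n(n−1) = 240. Since 16·15 = 240, n = 16.

16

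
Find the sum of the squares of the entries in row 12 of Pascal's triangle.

Σ C(12,j)² is the coefficient of x^12 in (1+x)^12(1+x)^12 = (1+x)^24, i.e. C(24,12) = 2704156.

2704156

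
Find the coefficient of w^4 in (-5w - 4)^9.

-80640000

The general term is C(9,j)·(-5w)^j·(-4)^(9-j); the w^4 term has j = 4.
C(9,4) = 126.
Coefficient = C(9,4) · (-5)^4 · (-4)^5 = 126 · 625 · (-1024) = -80640000.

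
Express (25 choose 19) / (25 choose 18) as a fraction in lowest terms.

C(n,k+1)/C(n,k) = (n−k)/(k+1) = (25−18)/(18+1) = 7/19.

7/19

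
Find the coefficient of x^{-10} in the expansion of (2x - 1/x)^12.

-24

General term: C(12,j)·(2x)^j·(-1/x)^(12-j), with x-exponent 1j − 1(12−j) = 2j − 12.
Set 2j − 12 = -10: j = 1.
C(12,1) = 12; 2^1 = 2; (-1)^11 = -1.
Coefficient = 12 · 2 · (-1) = -24.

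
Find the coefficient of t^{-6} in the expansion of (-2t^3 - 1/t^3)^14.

192192

General term: C(14,j)·(-2t^3)^j·(-1/t^3)^(14-j), with t-exponent 3j − 3(14−j) = 6j − 42.
Set 6j − 42 = -6: j = 6.
C(14,6) = 3003; (-2)^6 = 64; (-1)^8 = 1.
Coefficient = 3003 · 64 · 1 = 192192.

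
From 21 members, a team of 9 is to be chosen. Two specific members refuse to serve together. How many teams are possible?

243542

All 9-subsets: C(21,9) = 293930. Those containing both fixed elements: C(19,7) = 50388.
293930 − 50388 = 243542.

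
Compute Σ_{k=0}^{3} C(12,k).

1 + 12 + 66 + 220 = 299.

299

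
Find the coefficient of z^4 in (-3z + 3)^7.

76545

The general term is C(7,j)·(-3z)^j·(3)^(7-j); the z^4 term has j = 4.
C(7,4) = 35.
Coefficient = C(7,4) · (-3)^4 · 3^3 = 35 · 81 · 27 = 76545.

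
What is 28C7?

1184040

C(28,7) = (28·27·26·25·24·23·22) / 7! = 5967561600 / 5040 = 1184040.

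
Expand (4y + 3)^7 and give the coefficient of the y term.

The general term is C(7,j)·(4y)^j·(3)^(7-j); the y^1 term has j = 1.
C(7,1) = 7.
Coefficient = C(7,1) · 4^1 · 3^6 = 7 · 4 · 729 = 20412.

20412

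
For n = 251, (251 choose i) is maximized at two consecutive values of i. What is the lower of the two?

125

For odd n = 251, C(251,i) peaks at i = (n−1)/2 and (n+1)/2; the lower is 125.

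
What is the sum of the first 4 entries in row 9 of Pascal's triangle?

1 + 9 + 36 + 84 = 130.

130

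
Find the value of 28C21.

1184040

C(28,21) = C(28,7) by symmetry.
C(28,7) = (28·27·26·25·24·23·22) / 7! = 5967561600 / 5040 = 1184040.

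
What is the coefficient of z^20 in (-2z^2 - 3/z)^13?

-1437696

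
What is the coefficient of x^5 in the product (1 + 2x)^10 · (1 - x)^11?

342

Coefficient of x^5 = Σ_{j} C(10,j)·2^j·C(11,5-j)·(-1)^(5-j) for j from 0 to 5.
= (-462) + 6600 + (-29700) + 52800 + (-36960) + 8064 = 342.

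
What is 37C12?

C(37,12) = (37·36·35·34·33·32·31·30·29·28·27·26) / 12! = 887342319056793600 / 479001600 = 1852482996.

1852482996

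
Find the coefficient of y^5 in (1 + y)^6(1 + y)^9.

3003

Coefficient of y^5 = Σ_{j} C(6,j)·C(9,5-j) for j from 0 to 5.
= 126 + 756 + 1260 + 720 + 135 + 6 = 3003.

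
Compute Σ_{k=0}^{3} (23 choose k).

2048

1 + 23 + 253 + 1771 = 2048.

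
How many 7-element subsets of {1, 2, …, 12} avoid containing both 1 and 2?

All 7-subsets: C(12,7) = 792. Those containing both fixed elements: C(10,5) = 252.
792 − 252 = 540.

540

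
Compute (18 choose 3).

C(18,3) = (18·17·16) / 3! = 4896 / 6 = 816.

816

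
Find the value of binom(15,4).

1365

C(15,4) = (15·14·13·12) / 4! = 32760 / 24 = 1365.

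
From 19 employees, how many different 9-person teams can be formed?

92378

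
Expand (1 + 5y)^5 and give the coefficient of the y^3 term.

1250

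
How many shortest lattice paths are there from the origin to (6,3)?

Each path is a sequence of 9 steps with 6 rights: C(9,6) = 84.

84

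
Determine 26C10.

C(26,10) = (26·25·24·23·22·21·20·19·18·17) / 10! = 19275223968000 / 3628800 = 5311735.

5311735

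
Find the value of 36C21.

5567902560

C(36,21) = C(36,15) by symmetry.
C(36,15) = (36·35·34·33·32·31·30·29·28·27·26·25·24·23·22) / 15! = 7281003461233582080000 / 1307674368000 = 5567902560.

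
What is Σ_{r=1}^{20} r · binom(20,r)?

10485760

Differentiating (1+x)^20 and setting x=1: Σ r·C(20,r) = 20·2^19 = 10485760.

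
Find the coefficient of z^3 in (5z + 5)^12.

The general term is C(12,j)·(5z)^j·(5)^(12-j); the z^3 term has j = 3.
C(12,3) = 220.
Coefficient = C(12,3) · 5^3 · 5^9 = 220 · 125 · 1953125 = 53710937500.

53710937500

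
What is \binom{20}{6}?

38760

C(20,6) = (20·19·18·17·16·15) / 6! = 27907200 / 720 = 38760.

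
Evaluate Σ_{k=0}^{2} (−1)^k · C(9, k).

The partial alternating sum Σ_{k=0}^{2} (−1)^k C(9,k) = (−1)^2 C(8,2) = 28.

28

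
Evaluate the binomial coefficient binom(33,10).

92561040

C(33,10) = (33·32·31·30·29·28·27·26·25·24) / 10! = 335885501952000 / 3628800 = 92561040.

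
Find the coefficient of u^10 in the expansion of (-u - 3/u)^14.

General term: C(14,j)·(-u)^j·(-3/u)^(14-j), with u-exponent 1j − 1(14−j) = 2j − 14.
Set 2j − 14 = 10: j = 12.
C(14,12) = 91; (-1)^12 = 1; (-3)^2 = 9.
Coefficient = 91 · 1 · 9 = 819.

819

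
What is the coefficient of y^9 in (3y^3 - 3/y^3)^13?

General term: C(13,j)·(3y^3)^j·(-3/y^3)^(13-j), with y-exponent 3j − 3(13−j) = 6j − 39.
Set 6j − 39 = 9: j = 8.
C(13,8) = 1287; 3^8 = 6561; (-3)^5 = -243.
Coefficient = 1287 · 6561 · (-243) = -2051893701.

-2051893701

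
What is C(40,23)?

C(40,23) = C(40,17) by symmetry.
C(40,17) = (40·39·38·37·36·35·34·33·32·31·30·29·28·27·26·25·24) / 17! = 31560991604212034764800000 / 355687428096000 = 88732378800.

88732378800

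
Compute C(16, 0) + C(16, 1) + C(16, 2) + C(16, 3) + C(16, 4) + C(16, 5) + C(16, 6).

14893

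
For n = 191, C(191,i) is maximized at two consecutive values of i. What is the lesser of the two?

95

For odd n = 191, C(191,i) peaks at i = (n−1)/2 and (n+1)/2; the lesser is 95.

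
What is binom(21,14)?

C(21,14) = C(21,7) by symmetry.
C(21,7) = (21·20·19·18·17·16·15) / 7! = 586051200 / 5040 = 116280.

116280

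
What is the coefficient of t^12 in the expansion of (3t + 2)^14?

193444524

The general term is C(14,j)·(3t)^j·(2)^(14-j); the t^12 term has j = 12.
C(14,12) = 91.
Coefficient = C(14,12) · 3^12 · 2^2 = 91 · 531441 · 4 = 193444524.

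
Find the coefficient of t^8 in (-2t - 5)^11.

-5280000

The general term is C(11,j)·(-2t)^j·(-5)^(11-j); the t^8 term has j = 8.
C(11,8) = 165.
Coefficient = C(11,8) · (-2)^8 · (-5)^3 = 165 · 256 · (-125) = -5280000.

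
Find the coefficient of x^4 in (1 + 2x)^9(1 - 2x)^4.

Coefficient of x^4 = Σ_{j} C(9,j)·2^j·C(4,4-j)·(-2)^(4-j) for j from 0 to 4.
= 16 + (-576) + 3456 + (-5376) + 2016 = -464.

-464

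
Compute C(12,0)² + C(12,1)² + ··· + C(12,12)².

Σ C(12,k)² is the coefficient of x^12 in (1+x)^12(1+x)^12 = (1+x)^24, i.e. C(24,12) = 2704156.

2704156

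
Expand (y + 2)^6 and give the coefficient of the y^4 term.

The general term is C(6,j)·(y)^j·(2)^(6-j); the y^4 term has j = 4.
C(6,4) = 15.
Coefficient = C(6,4) · 2^2 = 15 · 4 = 60.

60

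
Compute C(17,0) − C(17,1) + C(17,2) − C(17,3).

The partial alternating sum Σ_{k=0}^{3} (−1)^k C(17,k) = (−1)^3 C(16,3) = -560.

-560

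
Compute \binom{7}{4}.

35

C(7,4) = C(7,3) by symmetry.
C(7,3) = (7·6·5) / 3! = 210 / 6 = 35.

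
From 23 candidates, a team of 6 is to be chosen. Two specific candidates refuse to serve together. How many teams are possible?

All 6-subsets: C(23,6) = 100947. Those containing both fixed elements: C(21,4) = 5985.
100947 − 5985 = 94962.

94962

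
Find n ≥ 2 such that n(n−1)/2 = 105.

n(n−1)/2 = 105 ⇒ n(n−1) = 210. Since 15·14 = 210, n = 15.

15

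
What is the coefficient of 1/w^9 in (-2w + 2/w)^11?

General term: C(11,j)·(-2w)^j·(2/w)^(11-j), with w-exponent 1j − 1(11−j) = 2j − 11.
Set 2j − 11 = -9: j = 1.
C(11,1) = 11; (-2)^1 = -2; 2^10 = 1024.
Coefficient = 11 · (-2) · 1024 = -22528.

-22528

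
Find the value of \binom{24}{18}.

C(24,18) = C(24,6) by symmetry.
C(24,6) = (24·23·22·21·20·19) / 6! = 96909120 / 720 = 134596.

134596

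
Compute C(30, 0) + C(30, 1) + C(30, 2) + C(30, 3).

1 + 30 + 435 + 4060 = 4526.

4526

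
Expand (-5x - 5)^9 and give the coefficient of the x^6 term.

-164062500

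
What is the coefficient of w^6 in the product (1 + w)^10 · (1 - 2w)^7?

Coefficient of w^6 = Σ_{j} C(10,j)·1^j·C(7,6-j)·(-2)^(6-j) for j from 0 to 6.
= 448 + (-6720) + 25200 + (-33600) + 17640 + (-3528) + 210 = -350.

-350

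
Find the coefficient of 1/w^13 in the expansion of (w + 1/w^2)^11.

165

General term: C(11,j)·(w)^j·(1/w^2)^(11-j), with w-exponent 1j − 2(11−j) = 3j − 22.
Set 3j − 22 = -13: j = 3.
C(11,3) = 165; 1^3 = 1; 1^8 = 1.
Coefficient = 165 · 1 · 1 = 165.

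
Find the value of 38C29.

C(38,29) = C(38,9) by symmetry.
C(38,9) = (38·37·36·35·34·33·32·31·30) / 9! = 59153663923200 / 362880 = 163011640.

163011640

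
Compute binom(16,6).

C(16,6) = (16·15·14·13·12·11) / 6! = 5765760 / 720 = 8008.

8008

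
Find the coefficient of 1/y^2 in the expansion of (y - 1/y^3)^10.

-120

General term: C(10,j)·(y)^j·(-1/y^3)^(10-j), with y-exponent 1j − 3(10−j) = 4j − 30.
Set 4j − 30 = -2: j = 7.
C(10,7) = 120; 1^7 = 1; (-1)^3 = -1.
Coefficient = 120 · 1 · (-1) = -120.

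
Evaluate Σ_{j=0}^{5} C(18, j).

1 + 18 + 153 + 816 + 3060 + 8568 = 12616.

12616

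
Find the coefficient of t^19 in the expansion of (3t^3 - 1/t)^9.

78732

General term: C(9,j)·(3t^3)^j·(-1/t)^(9-j), with t-exponent 3j − 1(9−j) = 4j − 9.
Set 4j − 9 = 19: j = 7.
C(9,7) = 36; 3^7 = 2187; (-1)^2 = 1.
Coefficient = 36 · 2187 · 1 = 78732.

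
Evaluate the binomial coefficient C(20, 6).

38760

C(20,6) = (20·19·18·17·16·15) / 6! = 27907200 / 720 = 38760.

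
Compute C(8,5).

56

C(8,5) = C(8,3) by symmetry.
C(8,3) = (8·7·6) / 3! = 336 / 6 = 56.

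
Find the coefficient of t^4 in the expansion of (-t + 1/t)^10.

-120

General term: C(10,j)·(-t)^j·(1/t)^(10-j), with t-exponent 1j − 1(10−j) = 2j − 10.
Set 2j − 10 = 4: j = 7.
C(10,7) = 120; (-1)^7 = -1; 1^3 = 1.
Coefficient = 120 · (-1) · 1 = -120.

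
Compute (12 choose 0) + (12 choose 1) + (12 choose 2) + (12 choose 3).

299

1 + 12 + 66 + 220 = 299.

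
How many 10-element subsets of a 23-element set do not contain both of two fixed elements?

All 10-subsets: C(23,10) = 1144066. Those containing both fixed elements: C(21,8) = 203490.
1144066 − 203490 = 940576.

940576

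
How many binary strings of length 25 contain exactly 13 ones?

5200300

Choose the 13 positions: C(25,13) = 5200300.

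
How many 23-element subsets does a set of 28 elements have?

98280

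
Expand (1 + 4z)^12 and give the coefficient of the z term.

The general term is C(12,j)·(1)^j·(4z)^(12-j); the z^1 term has j = 11.
C(12,11) = 12.
Coefficient = C(12,11) · 4^1 = 12 · 4 = 48.

48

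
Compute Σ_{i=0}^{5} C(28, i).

122438

1 + 28 + 378 + 3276 + 20475 + 98280 = 122438.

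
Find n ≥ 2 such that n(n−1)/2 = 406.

n(n−1)/2 = 406 ⇒ n(n−1) = 812. Since 29·28 = 812, n = 29.

29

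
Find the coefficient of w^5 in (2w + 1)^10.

The general term is C(10,j)·(2w)^j·(1)^(10-j); the w^5 term has j = 5.
C(10,5) = 252.
Coefficient = C(10,5) · 2^5 = 252 · 32 = 8064.

8064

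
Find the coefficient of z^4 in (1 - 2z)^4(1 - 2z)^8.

(1 - 2z)^4(1 - 2z)^8 = (1 - 2z)^12, so the coefficient of z^4 is C(12,4)·(-2)^4 = 495·16 = 7920.

7920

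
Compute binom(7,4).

C(7,4) = C(7,3) by symmetry.
C(7,3) = (7·6·5) / 3! = 210 / 6 = 35.

35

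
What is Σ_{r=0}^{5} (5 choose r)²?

By Vandermonde's identity, Σ C(5,r)² = C(10,5) = 252.

252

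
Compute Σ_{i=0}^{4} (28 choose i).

24158

1 + 28 + 378 + 3276 + 20475 = 24158.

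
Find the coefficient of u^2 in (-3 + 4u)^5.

The general term is C(5,j)·(-3)^j·(4u)^(5-j); the u^2 term has j = 3.
C(5,3) = 10.
Coefficient = C(5,3) · (-3)^3 · 4^2 = 10 · (-27) · 16 = -4320.

-4320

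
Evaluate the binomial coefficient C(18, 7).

C(18,7) = (18·17·16·15·14·13·12) / 7! = 160392960 / 5040 = 31824.

31824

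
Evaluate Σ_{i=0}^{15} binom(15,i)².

155117520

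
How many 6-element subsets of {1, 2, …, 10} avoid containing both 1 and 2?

140

All 6-subsets: C(10,6) = 210. Those containing both fixed elements: C(8,4) = 70.
210 − 70 = 140.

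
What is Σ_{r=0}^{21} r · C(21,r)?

Differentiating (1+x)^21 and setting x=1: Σ r·C(21,r) = 21·2^20 = 22020096.

22020096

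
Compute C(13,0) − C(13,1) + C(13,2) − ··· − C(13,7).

-792

The partial alternating sum Σ_{k=0}^{7} (−1)^k C(13,k) = (−1)^7 C(12,7) = -792.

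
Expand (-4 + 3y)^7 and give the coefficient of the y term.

86016

The general term is C(7,j)·(-4)^j·(3y)^(7-j); the y^1 term has j = 6.
C(7,6) = 7.
Coefficient = C(7,6) · (-4)^6 · 3^1 = 7 · 4096 · 3 = 86016.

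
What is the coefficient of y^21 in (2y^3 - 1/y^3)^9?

-2304

General term: C(9,j)·(2y^3)^j·(-1/y^3)^(9-j), with y-exponent 3j − 3(9−j) = 6j − 27.
Set 6j − 27 = 21: j = 8.
C(9,8) = 9; 2^8 = 256; (-1)^1 = -1.
Coefficient = 9 · 256 · (-1) = -2304.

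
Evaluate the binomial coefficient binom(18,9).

48620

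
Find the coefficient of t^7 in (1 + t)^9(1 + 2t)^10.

Coefficient of t^7 = Σ_{j} C(9,j)·1^j·C(10,7-j)·2^(7-j) for j from 0 to 7.
= 15360 + 120960 + 290304 + 282240 + 120960 + 22680 + 1680 + 36 = 854220.

854220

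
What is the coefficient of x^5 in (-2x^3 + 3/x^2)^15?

-5404164480

General term: C(15,j)·(-2x^3)^j·(3/x^2)^(15-j), with x-exponent 3j − 2(15−j) = 5j − 30.
Set 5j − 30 = 5: j = 7.
C(15,7) = 6435; (-2)^7 = -128; 3^8 = 6561.
Coefficient = 6435 · (-128) · 6561 = -5404164480.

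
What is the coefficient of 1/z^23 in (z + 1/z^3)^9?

General term: C(9,j)·(z)^j·(1/z^3)^(9-j), with z-exponent 1j − 3(9−j) = 4j − 27.
Set 4j − 27 = -23: j = 1.
C(9,1) = 9; 1^1 = 1; 1^8 = 1.
Coefficient = 9 · 1 · 1 = 9.

9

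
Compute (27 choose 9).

C(27,9) = (27·26·25·24·23·22·21·20·19) / 9! = 1700755056000 / 362880 = 4686825.

4686825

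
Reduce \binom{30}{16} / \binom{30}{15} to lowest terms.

C(n,k+1)/C(n,k) = (n−k)/(k+1) = (30−15)/(15+1) = 15/16.

15/16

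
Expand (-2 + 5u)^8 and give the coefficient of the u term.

The general term is C(8,j)·(-2)^j·(5u)^(8-j); the u^1 term has j = 7.
C(8,7) = 8.
Coefficient = C(8,7) · (-2)^7 · 5^1 = 8 · (-128) · 5 = -5120.

-5120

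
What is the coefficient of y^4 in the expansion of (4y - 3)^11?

The general term is C(11,j)·(4y)^j·(-3)^(11-j); the y^4 term has j = 4.
C(11,4) = 330.
Coefficient = C(11,4) · 4^4 · (-3)^7 = 330 · 256 · (-2187) = -184757760.

-184757760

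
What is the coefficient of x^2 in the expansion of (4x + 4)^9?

The general term is C(9,j)·(4x)^j·(4)^(9-j); the x^2 term has j = 2.
C(9,2) = 36.
Coefficient = C(9,2) · 4^2 · 4^7 = 36 · 16 · 16384 = 9437184.

9437184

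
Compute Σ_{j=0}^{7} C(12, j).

3302

1 + 12 + 66 + 220 + 495 + 792 + 924 + 792 = 3302.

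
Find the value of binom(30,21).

14307150

C(30,21) = C(30,9) by symmetry.
C(30,9) = (30·29·28·27·26·25·24·23·22) / 9! = 5191778592000 / 362880 = 14307150.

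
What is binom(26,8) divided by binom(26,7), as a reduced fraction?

19/8

C(n,k+1)/C(n,k) = (n−k)/(k+1) = (26−7)/(7+1) = 19/8.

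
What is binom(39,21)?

62359143990

C(39,21) = C(39,18) by symmetry.
C(39,18) = (39·38·37·36·35·34·33·32·31·30·29·28·27·26·25·24·23·22) / 18! = 399246543793282239774720000 / 6402373705728000 = 62359143990.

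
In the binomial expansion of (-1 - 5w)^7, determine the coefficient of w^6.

-109375

The general term is C(7,j)·(-1)^j·(-5w)^(7-j); the w^6 term has j = 1.
C(7,1) = 7.
Coefficient = C(7,1) · (-1)^1 · (-5)^6 = 7 · (-1) · 15625 = -109375.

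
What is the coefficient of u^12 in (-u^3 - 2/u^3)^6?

12

General term: C(6,j)·(-u^3)^j·(-2/u^3)^(6-j), with u-exponent 3j − 3(6−j) = 6j − 18.
Set 6j − 18 = 12: j = 5.
C(6,5) = 6; (-1)^5 = -1; (-2)^1 = -2.
Coefficient = 6 · (-1) · (-2) = 12.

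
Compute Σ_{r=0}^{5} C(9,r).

1 + 9 + 36 + 84 + 126 + 126 = 382.

382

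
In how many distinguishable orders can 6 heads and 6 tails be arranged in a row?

924

Choose positions for the heads: C(12,6) = 924.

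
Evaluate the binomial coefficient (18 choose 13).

C(18,13) = C(18,5) by symmetry.
C(18,5) = (18·17·16·15·14) / 5! = 1028160 / 120 = 8568.

8568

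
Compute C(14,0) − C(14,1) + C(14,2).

78

The partial alternating sum Σ_{k=0}^{2} (−1)^k C(14,k) = (−1)^2 C(13,2) = 78.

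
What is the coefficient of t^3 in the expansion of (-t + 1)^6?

The general term is C(6,j)·(-t)^j·(1)^(6-j); the t^3 term has j = 3.
C(6,3) = 20.
Coefficient = C(6,3) · (-1)^3 = 20 · (-1) = -20.

-20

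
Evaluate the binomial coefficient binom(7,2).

21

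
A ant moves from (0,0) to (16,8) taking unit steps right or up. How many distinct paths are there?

735471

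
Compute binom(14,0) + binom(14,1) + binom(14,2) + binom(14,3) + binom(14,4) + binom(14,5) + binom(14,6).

1 + 14 + 91 + 364 + 1001 + 2002 + 3003 = 6476.

6476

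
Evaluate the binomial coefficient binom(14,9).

C(14,9) = C(14,5) by symmetry.
C(14,5) = (14·13·12·11·10) / 5! = 240240 / 120 = 2002.

2002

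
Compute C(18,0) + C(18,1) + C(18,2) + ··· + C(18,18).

262144

Setting x = 1 in (1+x)^18 gives Σ C(18,k) = 2^18 = 262144.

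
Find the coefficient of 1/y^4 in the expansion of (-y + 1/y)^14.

-2002

General term: C(14,j)·(-y)^j·(1/y)^(14-j), with y-exponent 1j − 1(14−j) = 2j − 14.
Set 2j − 14 = -4: j = 5.
C(14,5) = 2002; (-1)^5 = -1; 1^9 = 1.
Coefficient = 2002 · (-1) · 1 = -2002.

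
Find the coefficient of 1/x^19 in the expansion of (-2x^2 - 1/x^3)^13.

-11440

General term: C(13,j)·(-2x^2)^j·(-1/x^3)^(13-j), with x-exponent 2j − 3(13−j) = 5j − 39.
Set 5j − 39 = -19: j = 4.
C(13,4) = 715; (-2)^4 = 16; (-1)^9 = -1.
Coefficient = 715 · 16 · (-1) = -11440.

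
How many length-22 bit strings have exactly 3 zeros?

Choose the 3 positions: C(22,3) = 1540.

1540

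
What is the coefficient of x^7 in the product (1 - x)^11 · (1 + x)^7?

Coefficient of x^7 = Σ_{j} C(11,j)·(-1)^j·C(7,7-j)·1^(7-j) for j from 0 to 7.
= 1 + (-77) + 1155 + (-5775) + 11550 + (-9702) + 3234 + (-330) = 56.

56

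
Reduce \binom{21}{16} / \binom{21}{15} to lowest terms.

C(n,k+1)/C(n,k) = (n−k)/(k+1) = (21−15)/(15+1) = 6/16 = 3/8.

3/8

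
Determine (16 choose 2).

C(16,2) = (16·15) / 2! = 240 / 2 = 120.

120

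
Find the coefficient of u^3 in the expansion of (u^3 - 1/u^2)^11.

General term: C(11,j)·(u^3)^j·(-1/u^2)^(11-j), with u-exponent 3j − 2(11−j) = 5j − 22.
Set 5j − 22 = 3: j = 5.
C(11,5) = 462; 1^5 = 1; (-1)^6 = 1.
Coefficient = 462 · 1 · 1 = 462.

462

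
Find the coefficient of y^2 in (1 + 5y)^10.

1125

The general term is C(10,j)·(1)^j·(5y)^(10-j); the y^2 term has j = 8.
C(10,8) = 45.
Coefficient = C(10,8) · 5^2 = 45 · 25 = 1125.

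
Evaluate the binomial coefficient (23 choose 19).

8855

C(23,19) = C(23,4) by symmetry.
C(23,4) = (23·22·21·20) / 4! = 212520 / 24 = 8855.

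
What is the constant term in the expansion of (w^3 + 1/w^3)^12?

924

General term: C(12,j)·(w^3)^j·(1/w^3)^(12-j), with w-exponent 3j − 3(12−j) = 6j − 36.
Set 6j − 36 = 0: j = 6.
C(12,6) = 924; 1^6 = 1; 1^6 = 1.
Coefficient = 924 · 1 · 1 = 924.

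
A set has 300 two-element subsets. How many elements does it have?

n(n−1)/2 = 300 ⇒ n(n−1) = 600. Since 25·24 = 600, n = 25.

25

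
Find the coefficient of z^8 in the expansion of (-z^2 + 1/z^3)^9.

-36

General term: C(9,j)·(-z^2)^j·(1/z^3)^(9-j), with z-exponent 2j − 3(9−j) = 5j − 27.
Set 5j − 27 = 8: j = 7.
C(9,7) = 36; (-1)^7 = -1; 1^2 = 1.
Coefficient = 36 · (-1) · 1 = -36.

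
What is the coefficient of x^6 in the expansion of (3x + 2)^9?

The general term is C(9,j)·(3x)^j·(2)^(9-j); the x^6 term has j = 6.
C(9,6) = 84.
Coefficient = C(9,6) · 3^6 · 2^3 = 84 · 729 · 8 = 489888.

489888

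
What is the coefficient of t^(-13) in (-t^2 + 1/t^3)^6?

General term: C(6,j)·(-t^2)^j·(1/t^3)^(6-j), with t-exponent 2j − 3(6−j) = 5j − 18.
Set 5j − 18 = -13: j = 1.
C(6,1) = 6; (-1)^1 = -1; 1^5 = 1.
Coefficient = 6 · (-1) · 1 = -6.

-6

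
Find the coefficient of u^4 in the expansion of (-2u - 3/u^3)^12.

General term: C(12,j)·(-2u)^j·(-3/u^3)^(12-j), with u-exponent 1j − 3(12−j) = 4j − 36.
Set 4j − 36 = 4: j = 10.
C(12,10) = 66; (-2)^10 = 1024; (-3)^2 = 9.
Coefficient = 66 · 1024 · 9 = 608256.

608256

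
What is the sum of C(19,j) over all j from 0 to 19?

The entries of row 19 sum to 2^19 = 524288.

524288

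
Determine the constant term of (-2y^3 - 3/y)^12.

34642080

General term: C(12,j)·(-2y^3)^j·(-3/y)^(12-j), with y-exponent 3j − 1(12−j) = 4j − 12.
Set 4j − 12 = 0: j = 3.
C(12,3) = 220; (-2)^3 = -8; (-3)^9 = -19683.
Coefficient = 220 · (-8) · (-19683) = 34642080.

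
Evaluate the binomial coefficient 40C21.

131282408400

C(40,21) = C(40,19) by symmetry.
C(40,19) = (40·39·38·37·36·35·34·33·32·31·30·29·28·27·26·25·24·23·22) / 19! = 15969861751731289590988800000 / 121645100408832000 = 131282408400.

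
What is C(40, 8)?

76904685

C(40,8) = (40·39·38·37·36·35·34·33) / 8! = 3100796899200 / 40320 = 76904685.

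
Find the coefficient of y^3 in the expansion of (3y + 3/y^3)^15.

General term: C(15,j)·(3y)^j·(3/y^3)^(15-j), with y-exponent 1j − 3(15−j) = 4j − 45.
Set 4j − 45 = 3: j = 12.
C(15,12) = 455; 3^12 = 531441; 3^3 = 27.
Coefficient = 455 · 531441 · 27 = 6528752685.

6528752685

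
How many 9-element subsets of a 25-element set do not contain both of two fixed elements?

1797818

All 9-subsets: C(25,9) = 2042975. Those containing both fixed elements: C(23,7) = 245157.
2042975 − 245157 = 1797818.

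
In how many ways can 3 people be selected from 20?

This is C(20,3) = 1140.

1140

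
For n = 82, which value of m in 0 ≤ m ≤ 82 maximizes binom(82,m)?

41

C(82,m) is maximized at m = 82/2 = 41.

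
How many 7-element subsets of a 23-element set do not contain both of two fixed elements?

224808

All 7-subsets: C(23,7) = 245157. Those containing both fixed elements: C(21,5) = 20349.
245157 − 20349 = 224808.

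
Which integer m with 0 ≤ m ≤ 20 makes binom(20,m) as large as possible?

C(20,m) is maximized at m = 20/2 = 10.

10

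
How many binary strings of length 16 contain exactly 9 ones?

11440

Choose the 9 positions: C(16,9) = 11440.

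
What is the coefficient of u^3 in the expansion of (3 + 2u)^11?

The general term is C(11,j)·(3)^j·(2u)^(11-j); the u^3 term has j = 8.
C(11,8) = 165.
Coefficient = C(11,8) · 3^8 · 2^3 = 165 · 6561 · 8 = 8660520.

8660520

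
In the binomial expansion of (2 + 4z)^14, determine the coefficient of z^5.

1049624576

The general term is C(14,j)·(2)^j·(4z)^(14-j); the z^5 term has j = 9.
C(14,9) = 2002.
Coefficient = C(14,9) · 2^9 · 4^5 = 2002 · 512 · 1024 = 1049624576.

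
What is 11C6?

C(11,6) = C(11,5) by symmetry.
C(11,5) = (11·10·9·8·7) / 5! = 55440 / 120 = 462.

462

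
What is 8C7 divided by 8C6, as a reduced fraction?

2/7

C(n,k+1)/C(n,k) = (n−k)/(k+1) = (8−6)/(6+1) = 2/7.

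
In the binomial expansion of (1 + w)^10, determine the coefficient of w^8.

45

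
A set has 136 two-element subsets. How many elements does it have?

17

n(n−1)/2 = 136 ⇒ n(n−1) = 272. Since 17·16 = 272, n = 17.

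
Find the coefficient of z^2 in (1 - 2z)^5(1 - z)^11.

205

Coefficient of z^2 = Σ_{j} C(5,j)·(-2)^j·C(11,2-j)·(-1)^(2-j) for j from 0 to 2.
= 55 + 110 + 40 = 205.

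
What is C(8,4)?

C(8,4) = (8·7·6·5) / 4! = 1680 / 24 = 70.

70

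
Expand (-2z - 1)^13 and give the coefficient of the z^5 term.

The general term is C(13,j)·(-2z)^j·(-1)^(13-j); the z^5 term has j = 5.
C(13,5) = 1287.
Coefficient = C(13,5) · (-2)^5 = 1287 · (-32) = -41184.

-41184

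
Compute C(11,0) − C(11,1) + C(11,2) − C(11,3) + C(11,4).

210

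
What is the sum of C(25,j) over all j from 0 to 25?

The entries of row 25 sum to 2^25 = 33554432.

33554432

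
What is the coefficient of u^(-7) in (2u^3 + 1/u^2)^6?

12

General term: C(6,j)·(2u^3)^j·(1/u^2)^(6-j), with u-exponent 3j − 2(6−j) = 5j − 12.
Set 5j − 12 = -7: j = 1.
C(6,1) = 6; 2^1 = 2; 1^5 = 1.
Coefficient = 6 · 2 · 1 = 12.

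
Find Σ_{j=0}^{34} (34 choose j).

17179869184

The entries of row 34 sum to 2^34 = 17179869184.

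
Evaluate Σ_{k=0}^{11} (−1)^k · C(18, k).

The partial alternating sum Σ_{k=0}^{11} (−1)^k C(18,k) = (−1)^11 C(17,11) = -12376.

-12376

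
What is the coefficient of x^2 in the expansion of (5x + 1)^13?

1950

The general term is C(13,j)·(5x)^j·(1)^(13-j); the x^2 term has j = 2.
C(13,2) = 78.
Coefficient = C(13,2) · 5^2 = 78 · 25 = 1950.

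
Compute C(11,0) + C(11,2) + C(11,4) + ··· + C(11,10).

Even-r terms of row 11 sum to 2^10 = 1024.

1024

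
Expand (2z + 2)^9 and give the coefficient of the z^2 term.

18432

The general term is C(9,j)·(2z)^j·(2)^(9-j); the z^2 term has j = 2.
C(9,2) = 36.
Coefficient = C(9,2) · 2^2 · 2^7 = 36 · 4 · 128 = 18432.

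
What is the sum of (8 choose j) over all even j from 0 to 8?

128

Even-j terms of row 8 sum to 2^7 = 128.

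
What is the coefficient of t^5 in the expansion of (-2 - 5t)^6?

The general term is C(6,j)·(-2)^j·(-5t)^(6-j); the t^5 term has j = 1.
C(6,1) = 6.
Coefficient = C(6,1) · (-2)^1 · (-5)^5 = 6 · (-2) · (-3125) = 37500.

37500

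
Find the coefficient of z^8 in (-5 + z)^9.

The general term is C(9,j)·(-5)^j·(z)^(9-j); the z^8 term has j = 1.
C(9,1) = 9.
Coefficient = C(9,1) · (-5)^1 = 9 · (-5) = -45.

-45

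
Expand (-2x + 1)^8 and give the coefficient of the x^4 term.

1120

The general term is C(8,j)·(-2x)^j·(1)^(8-j); the x^4 term has j = 4.
C(8,4) = 70.
Coefficient = C(8,4) · (-2)^4 = 70 · 16 = 1120.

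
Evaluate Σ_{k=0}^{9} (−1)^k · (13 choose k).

The partial alternating sum Σ_{k=0}^{9} (−1)^k C(13,k) = (−1)^9 C(12,9) = -220.

-220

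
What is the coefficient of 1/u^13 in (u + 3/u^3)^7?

5103

General term: C(7,j)·(u)^j·(3/u^3)^(7-j), with u-exponent 1j − 3(7−j) = 4j − 21.
Set 4j − 21 = -13: j = 2.
C(7,2) = 21; 1^2 = 1; 3^5 = 243.
Coefficient = 21 · 1 · 243 = 5103.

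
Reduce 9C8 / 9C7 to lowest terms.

1/4

C(n,k+1)/C(n,k) = (n−k)/(k+1) = (9−7)/(7+1) = 2/8 = 1/4.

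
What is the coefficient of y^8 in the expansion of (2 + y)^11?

1320

The general term is C(11,j)·(2)^j·(y)^(11-j); the y^8 term has j = 3.
C(11,3) = 165.
Coefficient = C(11,3) · 2^3 = 165 · 8 = 1320.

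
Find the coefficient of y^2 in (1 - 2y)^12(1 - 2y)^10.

924

(1 - 2y)^12(1 - 2y)^10 = (1 - 2y)^22, so the coefficient of y^2 is C(22,2)·(-2)^2 = 231·4 = 924.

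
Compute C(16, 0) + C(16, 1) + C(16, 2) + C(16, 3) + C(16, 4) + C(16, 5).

6885

1 + 16 + 120 + 560 + 1820 + 4368 = 6885.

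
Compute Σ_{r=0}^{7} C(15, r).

1 + 15 + 105 + 455 + 1365 + 3003 + 5005 + 6435 = 16384.

16384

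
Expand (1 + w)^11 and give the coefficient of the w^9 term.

55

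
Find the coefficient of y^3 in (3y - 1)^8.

-1512

The general term is C(8,j)·(3y)^j·(-1)^(8-j); the y^3 term has j = 3.
C(8,3) = 56.
Coefficient = C(8,3) · 3^3 · (-1)^5 = 56 · 27 · (-1) = -1512.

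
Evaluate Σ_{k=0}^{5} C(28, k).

122438

1 + 28 + 378 + 3276 + 20475 + 98280 = 122438.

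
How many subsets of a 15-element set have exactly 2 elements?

105

Choose the 2 positions: C(15,2) = 105.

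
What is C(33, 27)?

C(33,27) = C(33,6) by symmetry.
C(33,6) = (33·32·31·30·29·28) / 6! = 797448960 / 720 = 1107568.

1107568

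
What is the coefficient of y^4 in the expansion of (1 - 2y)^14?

16016

The general term is C(14,j)·(1)^j·(-2y)^(14-j); the y^4 term has j = 10.
C(14,10) = 1001.
Coefficient = C(14,10) · (-2)^4 = 1001 · 16 = 16016.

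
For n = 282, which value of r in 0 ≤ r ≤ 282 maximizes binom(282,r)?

141

C(282,r) is maximized at r = 282/2 = 141.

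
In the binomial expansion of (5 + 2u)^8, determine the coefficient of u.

The general term is C(8,j)·(5)^j·(2u)^(8-j); the u^1 term has j = 7.
C(8,7) = 8.
Coefficient = C(8,7) · 5^7 · 2^1 = 8 · 78125 · 2 = 1250000.

1250000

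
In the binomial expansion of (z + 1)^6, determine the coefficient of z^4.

15

The general term is C(6,j)·(z)^j·(1)^(6-j); the z^4 term has j = 4.
C(6,4) = 15.
Coefficient = C(6,4) = 15.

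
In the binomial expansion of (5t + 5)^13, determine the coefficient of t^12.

The general term is C(13,j)·(5t)^j·(5)^(13-j); the t^12 term has j = 12.
C(13,12) = 13.
Coefficient = C(13,12) · 5^12 · 5^1 = 13 · 244140625 · 5 = 15869140625.

15869140625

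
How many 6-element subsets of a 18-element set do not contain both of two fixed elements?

16744

All 6-subsets: C(18,6) = 18564. Those containing both fixed elements: C(16,4) = 1820.
18564 − 1820 = 16744.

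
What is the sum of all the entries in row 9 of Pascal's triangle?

Setting x = 1 in (1+x)^9 gives Σ C(9,k) = 2^9 = 512.

512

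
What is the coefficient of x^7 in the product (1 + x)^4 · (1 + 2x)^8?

Coefficient of x^7 = Σ_{j} C(4,j)·1^j·C(8,7-j)·2^(7-j) for j from 0 to 4.
= 1024 + 7168 + 10752 + 4480 + 448 = 23872.

23872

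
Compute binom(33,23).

C(33,23) = C(33,10) by symmetry.
C(33,10) = (33·32·31·30·29·28·27·26·25·24) / 10! = 335885501952000 / 3628800 = 92561040.

92561040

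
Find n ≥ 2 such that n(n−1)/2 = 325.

n(n−1)/2 = 325 ⇒ n(n−1) = 650. Since 26·25 = 650, n = 26.

26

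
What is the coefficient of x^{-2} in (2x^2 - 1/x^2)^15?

General term: C(15,j)·(2x^2)^j·(-1/x^2)^(15-j), with x-exponent 2j − 2(15−j) = 4j − 30.
Set 4j − 30 = -2: j = 7.
C(15,7) = 6435; 2^7 = 128; (-1)^8 = 1.
Coefficient = 6435 · 128 · 1 = 823680.

823680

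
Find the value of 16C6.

8008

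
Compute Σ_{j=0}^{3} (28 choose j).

1 + 28 + 378 + 3276 = 3683.

3683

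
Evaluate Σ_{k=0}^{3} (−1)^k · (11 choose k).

-120

The partial alternating sum Σ_{k=0}^{3} (−1)^k C(11,k) = (−1)^3 C(10,3) = -120.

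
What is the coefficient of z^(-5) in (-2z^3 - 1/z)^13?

General term: C(13,j)·(-2z^3)^j·(-1/z)^(13-j), with z-exponent 3j − 1(13−j) = 4j − 13.
Set 4j − 13 = -5: j = 2.
C(13,2) = 78; (-2)^2 = 4; (-1)^11 = -1.
Coefficient = 78 · 4 · (-1) = -312.

-312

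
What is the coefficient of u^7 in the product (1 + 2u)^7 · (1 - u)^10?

-860

Coefficient of u^7 = Σ_{j} C(7,j)·2^j·C(10,7-j)·(-1)^(7-j) for j from 0 to 7.
= (-120) + 2940 + (-21168) + 58800 + (-67200) + 30240 + (-4480) + 128 = -860.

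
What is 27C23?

17550

C(27,23) = C(27,4) by symmetry.
C(27,4) = (27·26·25·24) / 4! = 421200 / 24 = 17550.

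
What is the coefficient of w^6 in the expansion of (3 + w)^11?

The general term is C(11,j)·(3)^j·(w)^(11-j); the w^6 term has j = 5.
C(11,5) = 462.
Coefficient = C(11,5) · 3^5 = 462 · 243 = 112266.

112266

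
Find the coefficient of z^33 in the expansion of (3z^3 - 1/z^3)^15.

General term: C(15,j)·(3z^3)^j·(-1/z^3)^(15-j), with z-exponent 3j − 3(15−j) = 6j − 45.
Set 6j − 45 = 33: j = 13.
C(15,13) = 105; 3^13 = 1594323; (-1)^2 = 1.
Coefficient = 105 · 1594323 · 1 = 167403915.

167403915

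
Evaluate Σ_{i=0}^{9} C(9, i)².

Σ C(9,i)² is the coefficient of x^9 in (1+x)^9(1+x)^9 = (1+x)^18, i.e. C(18,9) = 48620.

48620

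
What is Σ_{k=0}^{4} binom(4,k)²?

By Vandermonde's identity, Σ C(4,k)² = C(8,4) = 70.

70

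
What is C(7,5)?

C(7,5) = C(7,2) by symmetry.
C(7,2) = (7·6) / 2! = 42 / 2 = 21.

21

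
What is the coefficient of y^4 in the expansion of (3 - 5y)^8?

3543750

The general term is C(8,j)·(3)^j·(-5y)^(8-j); the y^4 term has j = 4.
C(8,4) = 70.
Coefficient = C(8,4) · 3^4 · (-5)^4 = 70 · 81 · 625 = 3543750.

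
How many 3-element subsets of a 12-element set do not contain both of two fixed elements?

All 3-subsets: C(12,3) = 220. Those containing both fixed elements: C(10,1) = 10.
220 − 10 = 210.

210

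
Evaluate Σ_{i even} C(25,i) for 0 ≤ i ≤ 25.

16777216

Even-i terms of row 25 sum to 2^24 = 16777216.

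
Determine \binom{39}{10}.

635745396

C(39,10) = (39·38·37·36·35·34·33·32·31·30) / 10! = 2306992893004800 / 3628800 = 635745396.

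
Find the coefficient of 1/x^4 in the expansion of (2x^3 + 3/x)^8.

General term: C(8,j)·(2x^3)^j·(3/x)^(8-j), with x-exponent 3j − 1(8−j) = 4j − 8.
Set 4j − 8 = -4: j = 1.
C(8,1) = 8; 2^1 = 2; 3^7 = 2187.
Coefficient = 8 · 2 · 2187 = 34992.

34992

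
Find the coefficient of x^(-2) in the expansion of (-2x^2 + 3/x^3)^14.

560431872

General term: C(14,j)·(-2x^2)^j·(3/x^3)^(14-j), with x-exponent 2j − 3(14−j) = 5j − 42.
Set 5j − 42 = -2: j = 8.
C(14,8) = 3003; (-2)^8 = 256; 3^6 = 729.
Coefficient = 3003 · 256 · 729 = 560431872.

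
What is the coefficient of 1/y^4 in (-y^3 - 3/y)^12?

3897234

General term: C(12,j)·(-y^3)^j·(-3/y)^(12-j), with y-exponent 3j − 1(12−j) = 4j − 12.
Set 4j − 12 = -4: j = 2.
C(12,2) = 66; (-1)^2 = 1; (-3)^10 = 59049.
Coefficient = 66 · 1 · 59049 = 3897234.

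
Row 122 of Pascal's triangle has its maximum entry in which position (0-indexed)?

C(122,r) is maximized at r = 122/2 = 61.

61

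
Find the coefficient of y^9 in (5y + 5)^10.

97656250

The general term is C(10,j)·(5y)^j·(5)^(10-j); the y^9 term has j = 9.
C(10,9) = 10.
Coefficient = C(10,9) · 5^9 · 5^1 = 10 · 1953125 · 5 = 97656250.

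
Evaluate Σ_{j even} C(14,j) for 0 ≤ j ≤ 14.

Even-j terms of row 14 sum to 2^13 = 8192.

8192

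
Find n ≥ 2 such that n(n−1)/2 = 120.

n(n−1)/2 = 120 ⇒ n(n−1) = 240. Since 16·15 = 240, n = 16.

16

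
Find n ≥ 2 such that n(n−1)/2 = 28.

n(n−1)/2 = 28 ⇒ n(n−1) = 56. Since 8·7 = 56, n = 8.

8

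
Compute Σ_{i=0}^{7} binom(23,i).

1 + 23 + 253 + 1771 + 8855 + 33649 + 100947 + 245157 = 390656.

390656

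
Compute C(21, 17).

5985

C(21,17) = C(21,4) by symmetry.
C(21,4) = (21·20·19·18) / 4! = 143640 / 24 = 5985.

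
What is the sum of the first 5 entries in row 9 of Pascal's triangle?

256

1 + 9 + 36 + 84 + 126 = 256.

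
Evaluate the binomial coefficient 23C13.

1144066

C(23,13) = C(23,10) by symmetry.
C(23,10) = (23·22·21·20·19·18·17·16·15·14) / 10! = 4151586700800 / 3628800 = 1144066.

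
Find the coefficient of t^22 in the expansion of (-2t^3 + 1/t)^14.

General term: C(14,j)·(-2t^3)^j·(1/t)^(14-j), with t-exponent 3j − 1(14−j) = 4j − 14.
Set 4j − 14 = 22: j = 9.
C(14,9) = 2002; (-2)^9 = -512; 1^5 = 1.
Coefficient = 2002 · (-512) · 1 = -1025024.

-1025024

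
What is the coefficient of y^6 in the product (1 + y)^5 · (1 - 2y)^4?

Coefficient of y^6 = Σ_{j} C(5,j)·1^j·C(4,6-j)·(-2)^(6-j) for j from 2 to 5.
= 160 + (-320) + 120 + (-8) = -48.

-48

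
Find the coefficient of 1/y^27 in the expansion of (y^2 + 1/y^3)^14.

364

General term: C(14,j)·(y^2)^j·(1/y^3)^(14-j), with y-exponent 2j − 3(14−j) = 5j − 42.
Set 5j − 42 = -27: j = 3.
C(14,3) = 364; 1^3 = 1; 1^11 = 1.
Coefficient = 364 · 1 · 1 = 364.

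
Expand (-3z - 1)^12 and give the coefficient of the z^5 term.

192456

The general term is C(12,j)·(-3z)^j·(-1)^(12-j); the z^5 term has j = 5.
C(12,5) = 792.
Coefficient = C(12,5) · (-3)^5 · (-1)^7 = 792 · (-243) · (-1) = 192456.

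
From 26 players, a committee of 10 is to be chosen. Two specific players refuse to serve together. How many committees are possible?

All 10-subsets: C(26,10) = 5311735. Those containing both fixed elements: C(24,8) = 735471.
5311735 − 735471 = 4576264.

4576264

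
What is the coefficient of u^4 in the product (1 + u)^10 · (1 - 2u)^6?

110

Coefficient of u^4 = Σ_{j} C(10,j)·1^j·C(6,4-j)·(-2)^(4-j) for j from 0 to 4.
= 240 + (-1600) + 2700 + (-1440) + 210 = 110.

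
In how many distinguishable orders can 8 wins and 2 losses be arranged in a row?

45

Choose positions for the wins: C(10,8) = 45.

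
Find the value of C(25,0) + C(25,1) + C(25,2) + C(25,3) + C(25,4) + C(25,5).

1 + 25 + 300 + 2300 + 12650 + 53130 = 68406.

68406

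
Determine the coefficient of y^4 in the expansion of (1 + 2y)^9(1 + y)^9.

14886

Coefficient of y^4 = Σ_{j} C(9,j)·2^j·C(9,4-j)·1^(4-j) for j from 0 to 4.
= 126 + 1512 + 5184 + 6048 + 2016 = 14886.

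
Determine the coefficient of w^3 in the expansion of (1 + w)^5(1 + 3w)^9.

Coefficient of w^3 = Σ_{j} C(5,j)·1^j·C(9,3-j)·3^(3-j) for j from 0 to 3.
= 2268 + 1620 + 270 + 10 = 4168.

4168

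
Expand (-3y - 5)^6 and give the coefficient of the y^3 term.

The general term is C(6,j)·(-3y)^j·(-5)^(6-j); the y^3 term has j = 3.
C(6,3) = 20.
Coefficient = C(6,3) · (-3)^3 · (-5)^3 = 20 · (-27) · (-125) = 67500.

67500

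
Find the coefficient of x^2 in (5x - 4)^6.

96000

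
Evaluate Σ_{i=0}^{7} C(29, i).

2182396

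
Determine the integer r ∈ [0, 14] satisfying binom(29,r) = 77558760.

14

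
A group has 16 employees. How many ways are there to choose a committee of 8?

12870

This is C(16,8) = 12870.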